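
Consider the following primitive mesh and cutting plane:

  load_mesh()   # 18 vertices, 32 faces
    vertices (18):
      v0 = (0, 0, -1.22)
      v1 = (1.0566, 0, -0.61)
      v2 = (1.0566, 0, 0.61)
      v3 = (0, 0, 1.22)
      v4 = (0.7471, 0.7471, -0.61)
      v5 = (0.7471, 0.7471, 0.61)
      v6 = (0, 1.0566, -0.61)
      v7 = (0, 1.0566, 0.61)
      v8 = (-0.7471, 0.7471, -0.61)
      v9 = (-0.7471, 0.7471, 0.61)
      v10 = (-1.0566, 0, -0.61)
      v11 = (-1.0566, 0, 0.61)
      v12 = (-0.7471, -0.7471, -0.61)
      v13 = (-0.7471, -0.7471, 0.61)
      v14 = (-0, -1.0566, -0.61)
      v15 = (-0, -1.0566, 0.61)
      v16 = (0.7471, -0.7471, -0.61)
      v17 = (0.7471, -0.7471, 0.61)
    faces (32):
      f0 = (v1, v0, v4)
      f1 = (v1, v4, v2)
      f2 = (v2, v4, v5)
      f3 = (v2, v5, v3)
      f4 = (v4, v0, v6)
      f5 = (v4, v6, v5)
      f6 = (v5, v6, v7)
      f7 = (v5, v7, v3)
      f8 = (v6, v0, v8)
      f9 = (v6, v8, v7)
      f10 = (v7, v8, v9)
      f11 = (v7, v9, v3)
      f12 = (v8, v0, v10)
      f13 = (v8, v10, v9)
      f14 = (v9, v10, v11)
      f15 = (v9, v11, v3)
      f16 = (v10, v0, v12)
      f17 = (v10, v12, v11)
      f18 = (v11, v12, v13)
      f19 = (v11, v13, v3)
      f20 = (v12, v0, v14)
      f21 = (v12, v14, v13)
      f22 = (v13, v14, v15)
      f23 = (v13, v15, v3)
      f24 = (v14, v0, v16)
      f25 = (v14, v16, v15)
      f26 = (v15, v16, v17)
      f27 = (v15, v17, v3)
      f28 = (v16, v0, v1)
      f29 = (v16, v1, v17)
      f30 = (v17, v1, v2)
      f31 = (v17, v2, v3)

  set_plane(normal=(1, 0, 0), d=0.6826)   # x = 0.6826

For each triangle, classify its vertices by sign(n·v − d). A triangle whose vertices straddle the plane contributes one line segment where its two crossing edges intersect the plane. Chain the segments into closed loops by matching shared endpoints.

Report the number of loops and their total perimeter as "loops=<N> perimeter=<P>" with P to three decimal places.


loops=1 perimeter=5.669

Straddling triangles (12 of 32):
  (v1,v0,v4) [+-+] → (0.6826, 0, -0.825919)–(0.6826, 0.6826, -0.662664)  len=0.7019
  (v2,v5,v3) [++-] → (0.6826, 0.6826, 0.662664)–(0.6826, 0, 0.825919)  len=0.7019
  (v4,v0,v6) [+--] → (0.6826, 0.6826, -0.662664)–(0.6826, 0.77382, -0.61)  len=0.1053
  (v4,v6,v5) [+-+] → (0.6826, 0.77382, -0.61)–(0.6826, 0.77382, 0.504673)  len=1.1147
  (v5,v6,v7) [+--] → (0.6826, 0.77382, 0.504673)–(0.6826, 0.77382, 0.61)  len=0.1053
  (v5,v7,v3) [+--] → (0.6826, 0.77382, 0.61)–(0.6826, 0.6826, 0.662664)  len=0.1053
  (v14,v0,v16) [--+] → (0.6826, -0.6826, -0.662664)–(0.6826, -0.77382, -0.61)  len=0.1053
  (v14,v16,v15) [-+-] → (0.6826, -0.77382, -0.61)–(0.6826, -0.77382, -0.504673)  len=0.1053
  (v15,v16,v17) [-++] → (0.6826, -0.77382, -0.504673)–(0.6826, -0.77382, 0.61)  len=1.1147
  (v15,v17,v3) [-+-] → (0.6826, -0.77382, 0.61)–(0.6826, -0.6826, 0.662664)  len=0.1053
  (v16,v0,v1) [+-+] → (0.6826, -0.6826, -0.662664)–(0.6826, 0, -0.825919)  len=0.7019
  (v17,v2,v3) [++-] → (0.6826, 0, 0.825919)–(0.6826, -0.6826, 0.662664)  len=0.7019

Chained into 1 loop(s):
  loop 1: 12 segments, perimeter = 5.6687
Total perimeter = 5.669


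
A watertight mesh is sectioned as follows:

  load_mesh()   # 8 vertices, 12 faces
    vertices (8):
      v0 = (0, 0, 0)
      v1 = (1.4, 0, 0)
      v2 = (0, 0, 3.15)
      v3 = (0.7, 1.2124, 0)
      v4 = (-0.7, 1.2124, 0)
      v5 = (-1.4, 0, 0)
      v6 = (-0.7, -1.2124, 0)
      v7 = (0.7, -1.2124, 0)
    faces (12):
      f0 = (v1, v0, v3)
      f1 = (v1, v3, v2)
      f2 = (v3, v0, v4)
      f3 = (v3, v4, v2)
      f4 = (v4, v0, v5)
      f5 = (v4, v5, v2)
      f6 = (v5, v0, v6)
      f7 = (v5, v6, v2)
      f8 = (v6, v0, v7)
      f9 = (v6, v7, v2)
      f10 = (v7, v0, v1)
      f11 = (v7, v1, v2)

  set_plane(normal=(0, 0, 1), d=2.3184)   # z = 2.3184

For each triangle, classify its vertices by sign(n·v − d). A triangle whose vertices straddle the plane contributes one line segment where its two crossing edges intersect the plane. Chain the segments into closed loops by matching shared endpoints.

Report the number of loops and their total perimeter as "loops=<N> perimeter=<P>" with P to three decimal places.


Straddling triangles (6 of 12):
  (v1,v3,v2) [--+] → (0.1848, 0.320074, 2.3184)–(0.3696, 0, 2.3184)  len=0.3696
  (v3,v4,v2) [--+] → (-0.1848, 0.320074, 2.3184)–(0.1848, 0.320074, 2.3184)  len=0.3696
  (v4,v5,v2) [--+] → (-0.3696, 0, 2.3184)–(-0.1848, 0.320074, 2.3184)  len=0.3696
  (v5,v6,v2) [--+] → (-0.1848, -0.320074, 2.3184)–(-0.3696, 0, 2.3184)  len=0.3696
  (v6,v7,v2) [--+] → (0.1848, -0.320074, 2.3184)–(-0.1848, -0.320074, 2.3184)  len=0.3696
  (v7,v1,v2) [--+] → (0.3696, 0, 2.3184)–(0.1848, -0.320074, 2.3184)  len=0.3696

Chained into 1 loop(s):
  loop 1: 6 segments, perimeter = 2.2176
Total perimeter = 2.218

loops=1 perimeter=2.218


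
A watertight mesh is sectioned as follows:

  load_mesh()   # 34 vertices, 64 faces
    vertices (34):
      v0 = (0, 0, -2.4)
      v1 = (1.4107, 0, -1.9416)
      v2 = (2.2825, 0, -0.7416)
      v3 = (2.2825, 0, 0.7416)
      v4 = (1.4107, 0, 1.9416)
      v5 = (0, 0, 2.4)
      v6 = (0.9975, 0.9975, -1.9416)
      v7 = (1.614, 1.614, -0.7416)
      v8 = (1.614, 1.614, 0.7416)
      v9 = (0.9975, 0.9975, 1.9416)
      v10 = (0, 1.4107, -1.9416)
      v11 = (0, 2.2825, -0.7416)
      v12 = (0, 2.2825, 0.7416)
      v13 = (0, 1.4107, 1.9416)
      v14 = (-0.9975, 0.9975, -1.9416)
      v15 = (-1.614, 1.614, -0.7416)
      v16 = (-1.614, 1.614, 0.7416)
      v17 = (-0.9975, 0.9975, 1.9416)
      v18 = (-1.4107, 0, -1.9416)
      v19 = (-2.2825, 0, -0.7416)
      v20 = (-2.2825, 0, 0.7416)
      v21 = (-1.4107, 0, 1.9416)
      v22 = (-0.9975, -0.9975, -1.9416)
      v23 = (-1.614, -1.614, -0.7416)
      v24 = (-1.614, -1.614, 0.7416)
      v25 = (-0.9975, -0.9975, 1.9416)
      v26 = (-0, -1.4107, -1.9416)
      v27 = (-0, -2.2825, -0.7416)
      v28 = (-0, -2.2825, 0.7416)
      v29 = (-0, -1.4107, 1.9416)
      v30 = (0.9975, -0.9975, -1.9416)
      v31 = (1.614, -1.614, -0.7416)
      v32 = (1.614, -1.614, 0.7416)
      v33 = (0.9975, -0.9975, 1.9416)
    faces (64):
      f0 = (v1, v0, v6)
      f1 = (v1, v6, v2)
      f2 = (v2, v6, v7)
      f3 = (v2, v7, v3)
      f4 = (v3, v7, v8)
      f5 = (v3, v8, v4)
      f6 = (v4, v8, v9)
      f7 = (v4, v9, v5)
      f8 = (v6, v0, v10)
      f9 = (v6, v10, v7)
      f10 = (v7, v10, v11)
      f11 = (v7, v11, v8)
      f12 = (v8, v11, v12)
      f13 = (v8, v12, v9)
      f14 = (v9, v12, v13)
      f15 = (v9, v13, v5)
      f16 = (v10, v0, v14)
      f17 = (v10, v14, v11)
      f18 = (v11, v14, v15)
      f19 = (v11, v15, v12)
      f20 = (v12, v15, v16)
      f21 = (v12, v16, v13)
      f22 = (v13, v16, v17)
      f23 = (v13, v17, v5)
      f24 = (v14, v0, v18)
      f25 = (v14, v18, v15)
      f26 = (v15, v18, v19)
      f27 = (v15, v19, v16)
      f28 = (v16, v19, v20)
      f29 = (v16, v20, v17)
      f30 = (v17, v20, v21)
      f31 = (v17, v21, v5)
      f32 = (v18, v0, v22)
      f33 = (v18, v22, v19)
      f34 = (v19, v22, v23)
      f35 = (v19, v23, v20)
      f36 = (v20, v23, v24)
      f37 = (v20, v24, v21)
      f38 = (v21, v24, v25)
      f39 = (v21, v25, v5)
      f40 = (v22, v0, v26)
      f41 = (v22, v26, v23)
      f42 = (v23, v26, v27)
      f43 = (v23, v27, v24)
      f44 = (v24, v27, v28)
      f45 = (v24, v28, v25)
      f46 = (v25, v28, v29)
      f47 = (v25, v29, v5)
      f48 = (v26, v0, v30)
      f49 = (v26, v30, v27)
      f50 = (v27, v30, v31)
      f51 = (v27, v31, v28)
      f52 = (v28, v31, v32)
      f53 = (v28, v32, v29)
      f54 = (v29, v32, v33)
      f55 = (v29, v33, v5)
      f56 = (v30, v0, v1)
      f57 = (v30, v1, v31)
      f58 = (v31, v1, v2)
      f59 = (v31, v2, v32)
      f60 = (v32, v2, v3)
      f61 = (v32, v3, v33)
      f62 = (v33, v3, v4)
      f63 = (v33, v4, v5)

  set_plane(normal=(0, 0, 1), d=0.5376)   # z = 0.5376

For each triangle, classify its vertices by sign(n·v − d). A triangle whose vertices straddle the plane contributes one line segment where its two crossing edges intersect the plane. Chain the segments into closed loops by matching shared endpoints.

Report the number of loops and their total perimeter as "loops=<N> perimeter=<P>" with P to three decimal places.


Straddling triangles (16 of 64):
  (v2,v7,v3) [--+] → (2.19055, 0.22199, 0.5376)–(2.2825, 0, 0.5376)  len=0.2403
  (v3,v7,v8) [+-+] → (2.19055, 0.22199, 0.5376)–(1.614, 1.614, 0.5376)  len=1.5067
  (v7,v11,v8) [--+] → (1.39201, 1.70595, 0.5376)–(1.614, 1.614, 0.5376)  len=0.2403
  (v8,v11,v12) [+-+] → (1.39201, 1.70595, 0.5376)–(0, 2.2825, 0.5376)  len=1.5067
  (v11,v15,v12) [--+] → (-0.22199, 2.19055, 0.5376)–(0, 2.2825, 0.5376)  len=0.2403
  (v12,v15,v16) [+-+] → (-0.22199, 2.19055, 0.5376)–(-1.614, 1.614, 0.5376)  len=1.5067
  (v15,v19,v16) [--+] → (-1.70595, 1.39201, 0.5376)–(-1.614, 1.614, 0.5376)  len=0.2403
  (v16,v19,v20) [+-+] → (-1.70595, 1.39201, 0.5376)–(-2.2825, 0, 0.5376)  len=1.5067
  (v19,v23,v20) [--+] → (-2.19055, -0.22199, 0.5376)–(-2.2825, 0, 0.5376)  len=0.2403
  (v20,v23,v24) [+-+] → (-2.19055, -0.22199, 0.5376)–(-1.614, -1.614, 0.5376)  len=1.5067
  (v23,v27,v24) [--+] → (-1.39201, -1.70595, 0.5376)–(-1.614, -1.614, 0.5376)  len=0.2403
  (v24,v27,v28) [+-+] → (-1.39201, -1.70595, 0.5376)–(0, -2.2825, 0.5376)  len=1.5067
  (v27,v31,v28) [--+] → (0.22199, -2.19055, 0.5376)–(0, -2.2825, 0.5376)  len=0.2403
  (v28,v31,v32) [+-+] → (0.22199, -2.19055, 0.5376)–(1.614, -1.614, 0.5376)  len=1.5067
  (v31,v2,v32) [--+] → (1.70595, -1.39201, 0.5376)–(1.614, -1.614, 0.5376)  len=0.2403
  (v32,v2,v3) [+-+] → (1.70595, -1.39201, 0.5376)–(2.2825, 0, 0.5376)  len=1.5067

Chained into 1 loop(s):
  loop 1: 16 segments, perimeter = 13.9757
Total perimeter = 13.976

loops=1 perimeter=13.976


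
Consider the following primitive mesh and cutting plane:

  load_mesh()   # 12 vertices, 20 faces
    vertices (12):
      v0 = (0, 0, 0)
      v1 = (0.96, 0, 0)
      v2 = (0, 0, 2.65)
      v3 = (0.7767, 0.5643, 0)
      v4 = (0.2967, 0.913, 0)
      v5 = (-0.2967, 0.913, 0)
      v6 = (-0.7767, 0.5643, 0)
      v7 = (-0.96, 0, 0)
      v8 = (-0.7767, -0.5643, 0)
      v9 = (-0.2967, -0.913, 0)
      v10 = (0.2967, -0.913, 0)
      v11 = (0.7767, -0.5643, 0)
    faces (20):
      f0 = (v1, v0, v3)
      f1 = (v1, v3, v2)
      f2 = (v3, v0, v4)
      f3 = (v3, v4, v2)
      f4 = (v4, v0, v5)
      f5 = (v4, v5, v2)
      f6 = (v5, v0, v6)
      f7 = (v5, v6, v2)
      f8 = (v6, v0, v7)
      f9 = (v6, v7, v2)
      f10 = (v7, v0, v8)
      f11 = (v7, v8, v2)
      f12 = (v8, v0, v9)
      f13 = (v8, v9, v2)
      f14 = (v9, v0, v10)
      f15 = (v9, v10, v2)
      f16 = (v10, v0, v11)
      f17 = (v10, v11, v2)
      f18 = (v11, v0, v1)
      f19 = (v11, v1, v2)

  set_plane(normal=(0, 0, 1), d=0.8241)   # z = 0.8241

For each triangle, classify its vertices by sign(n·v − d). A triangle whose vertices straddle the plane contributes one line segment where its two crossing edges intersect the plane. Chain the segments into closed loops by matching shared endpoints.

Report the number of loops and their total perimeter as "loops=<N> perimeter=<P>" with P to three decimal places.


loops=1 perimeter=4.088

Straddling triangles (10 of 20):
  (v1,v3,v2) [--+] → (0.535161, 0.388813, 0.8241)–(0.661458, 0, 0.8241)  len=0.4088
  (v3,v4,v2) [--+] → (0.204432, 0.629074, 0.8241)–(0.535161, 0.388813, 0.8241)  len=0.4088
  (v4,v5,v2) [--+] → (-0.204432, 0.629074, 0.8241)–(0.204432, 0.629074, 0.8241)  len=0.4089
  (v5,v6,v2) [--+] → (-0.535161, 0.388813, 0.8241)–(-0.204432, 0.629074, 0.8241)  len=0.4088
  (v6,v7,v2) [--+] → (-0.661458, 0, 0.8241)–(-0.535161, 0.388813, 0.8241)  len=0.4088
  (v7,v8,v2) [--+] → (-0.535161, -0.388813, 0.8241)–(-0.661458, 0, 0.8241)  len=0.4088
  (v8,v9,v2) [--+] → (-0.204432, -0.629074, 0.8241)–(-0.535161, -0.388813, 0.8241)  len=0.4088
  (v9,v10,v2) [--+] → (0.204432, -0.629074, 0.8241)–(-0.204432, -0.629074, 0.8241)  len=0.4089
  (v10,v11,v2) [--+] → (0.535161, -0.388813, 0.8241)–(0.204432, -0.629074, 0.8241)  len=0.4088
  (v11,v1,v2) [--+] → (0.661458, 0, 0.8241)–(0.535161, -0.388813, 0.8241)  len=0.4088

Chained into 1 loop(s):
  loop 1: 10 segments, perimeter = 4.0881
Total perimeter = 4.088


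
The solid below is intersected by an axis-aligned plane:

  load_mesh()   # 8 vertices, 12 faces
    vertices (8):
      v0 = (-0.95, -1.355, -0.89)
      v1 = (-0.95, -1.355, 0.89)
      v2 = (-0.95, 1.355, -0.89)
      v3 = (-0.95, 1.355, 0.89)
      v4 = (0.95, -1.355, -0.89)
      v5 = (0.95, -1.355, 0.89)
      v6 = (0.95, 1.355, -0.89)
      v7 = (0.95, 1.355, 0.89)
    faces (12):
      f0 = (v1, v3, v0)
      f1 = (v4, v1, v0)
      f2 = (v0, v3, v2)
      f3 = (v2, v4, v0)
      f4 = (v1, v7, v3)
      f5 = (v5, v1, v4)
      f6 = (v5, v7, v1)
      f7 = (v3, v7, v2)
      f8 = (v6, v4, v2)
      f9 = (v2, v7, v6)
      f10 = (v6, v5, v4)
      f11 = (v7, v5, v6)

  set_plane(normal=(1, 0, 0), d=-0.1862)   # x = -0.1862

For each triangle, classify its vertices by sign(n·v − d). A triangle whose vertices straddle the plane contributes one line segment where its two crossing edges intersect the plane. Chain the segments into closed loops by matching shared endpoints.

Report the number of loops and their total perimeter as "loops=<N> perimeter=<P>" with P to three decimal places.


loops=1 perimeter=8.980

Straddling triangles (8 of 12):
  (v4,v1,v0) [+--] → (-0.1862, -1.355, 0.17444)–(-0.1862, -1.355, -0.89)  len=1.0644
  (v2,v4,v0) [-+-] → (-0.1862, 0.26558, -0.89)–(-0.1862, -1.355, -0.89)  len=1.6206
  (v1,v7,v3) [-+-] → (-0.1862, -0.26558, 0.89)–(-0.1862, 1.355, 0.89)  len=1.6206
  (v5,v1,v4) [+-+] → (-0.1862, -1.355, 0.89)–(-0.1862, -1.355, 0.17444)  len=0.7156
  (v5,v7,v1) [++-] → (-0.1862, -0.26558, 0.89)–(-0.1862, -1.355, 0.89)  len=1.0894
  (v3,v7,v2) [-+-] → (-0.1862, 1.355, 0.89)–(-0.1862, 1.355, -0.17444)  len=1.0644
  (v6,v4,v2) [++-] → (-0.1862, 0.26558, -0.89)–(-0.1862, 1.355, -0.89)  len=1.0894
  (v2,v7,v6) [-++] → (-0.1862, 1.355, -0.17444)–(-0.1862, 1.355, -0.89)  len=0.7156

Chained into 1 loop(s):
  loop 1: 8 segments, perimeter = 8.9800
Total perimeter = 8.980


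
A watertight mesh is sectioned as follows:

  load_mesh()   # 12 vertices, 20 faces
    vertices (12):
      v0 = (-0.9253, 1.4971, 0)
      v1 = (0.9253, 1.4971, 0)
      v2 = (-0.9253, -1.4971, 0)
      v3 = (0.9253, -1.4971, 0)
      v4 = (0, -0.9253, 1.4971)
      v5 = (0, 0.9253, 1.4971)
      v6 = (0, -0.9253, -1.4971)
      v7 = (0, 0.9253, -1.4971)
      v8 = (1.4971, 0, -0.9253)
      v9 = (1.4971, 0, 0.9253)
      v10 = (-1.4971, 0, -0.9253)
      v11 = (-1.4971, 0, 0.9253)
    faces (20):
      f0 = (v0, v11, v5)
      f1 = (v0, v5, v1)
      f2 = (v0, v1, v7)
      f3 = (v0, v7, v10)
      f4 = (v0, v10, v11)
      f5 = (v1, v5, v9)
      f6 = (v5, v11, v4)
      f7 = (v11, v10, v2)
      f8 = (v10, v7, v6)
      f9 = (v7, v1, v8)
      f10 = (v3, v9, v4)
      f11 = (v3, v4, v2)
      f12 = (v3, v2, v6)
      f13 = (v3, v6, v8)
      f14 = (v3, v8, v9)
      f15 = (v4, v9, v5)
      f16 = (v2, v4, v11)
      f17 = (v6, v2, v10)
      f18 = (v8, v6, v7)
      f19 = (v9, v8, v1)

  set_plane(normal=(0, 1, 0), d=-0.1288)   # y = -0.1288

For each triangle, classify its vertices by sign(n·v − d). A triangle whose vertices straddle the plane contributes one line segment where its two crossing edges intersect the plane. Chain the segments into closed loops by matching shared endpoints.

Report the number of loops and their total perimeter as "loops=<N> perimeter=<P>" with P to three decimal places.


loops=1 perimeter=9.801

Straddling triangles (10 of 20):
  (v5,v11,v4) [++-] → (-1.28871, -0.1288, 1.00489)–(0, -0.1288, 1.4971)  len=1.3795
  (v11,v10,v2) [++-] → (-1.44791, -0.1288, -0.845694)–(-1.44791, -0.1288, 0.845694)  len=1.6914
  (v10,v7,v6) [++-] → (0, -0.1288, -1.4971)–(-1.28871, -0.1288, -1.00489)  len=1.3795
  (v3,v9,v4) [-+-] → (1.44791, -0.1288, 0.845694)–(1.28871, -0.1288, 1.00489)  len=0.2251
  (v3,v6,v8) [--+] → (1.28871, -0.1288, -1.00489)–(1.44791, -0.1288, -0.845694)  len=0.2251
  (v3,v8,v9) [-++] → (1.44791, -0.1288, -0.845694)–(1.44791, -0.1288, 0.845694)  len=1.6914
  (v4,v9,v5) [-++] → (1.28871, -0.1288, 1.00489)–(0, -0.1288, 1.4971)  len=1.3795
  (v2,v4,v11) [--+] → (-1.28871, -0.1288, 1.00489)–(-1.44791, -0.1288, 0.845694)  len=0.2251
  (v6,v2,v10) [--+] → (-1.44791, -0.1288, -0.845694)–(-1.28871, -0.1288, -1.00489)  len=0.2251
  (v8,v6,v7) [+-+] → (1.28871, -0.1288, -1.00489)–(0, -0.1288, -1.4971)  len=1.3795

Chained into 1 loop(s):
  loop 1: 10 segments, perimeter = 9.8014
Total perimeter = 9.801


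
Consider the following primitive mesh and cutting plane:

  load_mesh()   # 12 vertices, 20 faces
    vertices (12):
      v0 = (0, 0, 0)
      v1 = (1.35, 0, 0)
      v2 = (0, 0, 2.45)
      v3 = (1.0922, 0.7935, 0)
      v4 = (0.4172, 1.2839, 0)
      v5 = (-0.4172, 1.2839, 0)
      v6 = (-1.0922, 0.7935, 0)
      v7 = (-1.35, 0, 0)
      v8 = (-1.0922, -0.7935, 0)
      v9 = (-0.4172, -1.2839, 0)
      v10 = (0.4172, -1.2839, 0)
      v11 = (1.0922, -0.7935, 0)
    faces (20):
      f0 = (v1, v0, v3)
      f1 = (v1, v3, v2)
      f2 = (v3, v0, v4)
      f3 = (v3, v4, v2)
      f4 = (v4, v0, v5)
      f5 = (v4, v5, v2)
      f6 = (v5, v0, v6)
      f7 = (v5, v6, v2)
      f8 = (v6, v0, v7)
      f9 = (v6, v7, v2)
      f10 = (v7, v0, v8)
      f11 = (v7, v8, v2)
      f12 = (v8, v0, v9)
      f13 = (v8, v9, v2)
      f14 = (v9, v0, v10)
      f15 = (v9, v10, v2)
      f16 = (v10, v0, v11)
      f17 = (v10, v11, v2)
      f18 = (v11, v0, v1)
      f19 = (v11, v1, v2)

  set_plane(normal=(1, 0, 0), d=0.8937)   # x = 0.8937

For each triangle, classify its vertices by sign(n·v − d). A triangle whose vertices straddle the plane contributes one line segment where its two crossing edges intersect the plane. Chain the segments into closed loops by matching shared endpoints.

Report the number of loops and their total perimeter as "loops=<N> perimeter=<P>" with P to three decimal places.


loops=1 perimeter=4.444

Straddling triangles (8 of 20):
  (v1,v0,v3) [+-+] → (0.8937, 0, 0)–(0.8937, 0.649287, 0)  len=0.6493
  (v1,v3,v2) [++-] → (0.8937, 0.649287, 0.445271)–(0.8937, 0, 0.8281)  len=0.7537
  (v3,v0,v4) [+--] → (0.8937, 0.649287, 0)–(0.8937, 0.937714, 0)  len=0.2884
  (v3,v4,v2) [+--] → (0.8937, 0.937714, 0)–(0.8937, 0.649287, 0.445271)  len=0.5305
  (v10,v0,v11) [--+] → (0.8937, -0.649287, 0)–(0.8937, -0.937714, 0)  len=0.2884
  (v10,v11,v2) [-+-] → (0.8937, -0.937714, 0)–(0.8937, -0.649287, 0.445271)  len=0.5305
  (v11,v0,v1) [+-+] → (0.8937, -0.649287, 0)–(0.8937, 0, 0)  len=0.6493
  (v11,v1,v2) [++-] → (0.8937, 0, 0.8281)–(0.8937, -0.649287, 0.445271)  len=0.7537

Chained into 1 loop(s):
  loop 1: 8 segments, perimeter = 4.4440
Total perimeter = 4.444


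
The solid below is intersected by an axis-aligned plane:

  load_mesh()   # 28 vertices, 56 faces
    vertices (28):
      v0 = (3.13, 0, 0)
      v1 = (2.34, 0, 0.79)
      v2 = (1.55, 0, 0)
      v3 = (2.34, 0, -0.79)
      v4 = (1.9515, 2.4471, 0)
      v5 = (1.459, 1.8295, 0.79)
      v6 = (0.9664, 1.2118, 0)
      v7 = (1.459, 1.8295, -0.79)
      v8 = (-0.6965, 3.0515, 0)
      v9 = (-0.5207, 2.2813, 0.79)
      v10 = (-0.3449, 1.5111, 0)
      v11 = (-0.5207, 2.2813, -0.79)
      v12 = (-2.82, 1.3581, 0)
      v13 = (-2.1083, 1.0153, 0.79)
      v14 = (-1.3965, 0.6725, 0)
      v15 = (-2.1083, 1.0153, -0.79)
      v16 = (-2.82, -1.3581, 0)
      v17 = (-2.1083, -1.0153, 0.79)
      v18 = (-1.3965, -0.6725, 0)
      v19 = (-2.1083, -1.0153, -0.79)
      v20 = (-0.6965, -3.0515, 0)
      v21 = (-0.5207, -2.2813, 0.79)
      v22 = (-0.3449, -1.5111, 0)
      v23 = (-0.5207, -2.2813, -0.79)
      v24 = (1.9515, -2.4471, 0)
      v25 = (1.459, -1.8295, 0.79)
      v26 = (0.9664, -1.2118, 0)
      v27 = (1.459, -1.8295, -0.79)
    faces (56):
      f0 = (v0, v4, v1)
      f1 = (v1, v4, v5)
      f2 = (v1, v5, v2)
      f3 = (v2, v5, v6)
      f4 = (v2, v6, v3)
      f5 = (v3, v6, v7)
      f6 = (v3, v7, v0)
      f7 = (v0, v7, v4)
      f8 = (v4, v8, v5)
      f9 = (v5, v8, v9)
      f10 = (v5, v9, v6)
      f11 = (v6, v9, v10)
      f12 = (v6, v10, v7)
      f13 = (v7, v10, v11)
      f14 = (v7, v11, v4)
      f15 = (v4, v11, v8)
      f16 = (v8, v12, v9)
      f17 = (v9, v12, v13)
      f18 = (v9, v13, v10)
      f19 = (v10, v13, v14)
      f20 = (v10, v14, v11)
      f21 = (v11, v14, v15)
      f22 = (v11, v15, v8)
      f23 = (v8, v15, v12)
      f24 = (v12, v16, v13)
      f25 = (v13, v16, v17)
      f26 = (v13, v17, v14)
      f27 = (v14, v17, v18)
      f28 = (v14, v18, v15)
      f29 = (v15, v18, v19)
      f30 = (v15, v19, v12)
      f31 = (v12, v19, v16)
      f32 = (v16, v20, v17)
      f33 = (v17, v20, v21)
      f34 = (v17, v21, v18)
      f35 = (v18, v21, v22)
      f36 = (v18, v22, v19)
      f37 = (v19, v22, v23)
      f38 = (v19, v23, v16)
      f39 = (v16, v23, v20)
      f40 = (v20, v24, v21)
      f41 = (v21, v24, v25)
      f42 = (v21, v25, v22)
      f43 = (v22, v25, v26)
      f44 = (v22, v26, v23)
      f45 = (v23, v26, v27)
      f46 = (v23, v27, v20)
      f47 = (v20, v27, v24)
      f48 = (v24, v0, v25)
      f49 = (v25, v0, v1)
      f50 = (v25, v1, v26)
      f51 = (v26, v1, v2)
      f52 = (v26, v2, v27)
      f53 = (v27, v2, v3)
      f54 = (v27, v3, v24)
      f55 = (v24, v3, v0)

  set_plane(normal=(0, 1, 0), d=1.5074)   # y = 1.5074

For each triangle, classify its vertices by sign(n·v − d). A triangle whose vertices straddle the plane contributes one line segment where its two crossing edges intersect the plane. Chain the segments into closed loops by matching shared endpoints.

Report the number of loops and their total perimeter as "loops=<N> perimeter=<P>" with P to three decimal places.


loops=2 perimeter=12.106

Straddling triangles (18 of 56):
  (v0,v4,v1) [-+-] → (2.40405, 1.5074, 0)–(2.10069, 1.5074, 0.303364)  len=0.4290
  (v1,v4,v5) [-++] → (2.10069, 1.5074, 0.303364)–(1.61411, 1.5074, 0.79)  len=0.6882
  (v1,v5,v2) [-+-] → (1.61411, 1.5074, 0.79)–(1.47502, 1.5074, 0.650913)  len=0.1967
  (v2,v5,v6) [-+-] → (1.47502, 1.5074, 0.650913)–(1.20213, 1.5074, 0.378054)  len=0.3859
  (v3,v6,v7) [--+] → (1.20213, 1.5074, -0.378054)–(1.61411, 1.5074, -0.79)  len=0.5826
  (v3,v7,v0) [-+-] → (1.61411, 1.5074, -0.79)–(1.75319, 1.5074, -0.650913)  len=0.1967
  (v0,v7,v4) [-++] → (1.75319, 1.5074, -0.650913)–(2.40405, 1.5074, 0)  len=0.9205
  (v5,v9,v6) [++-] → (0.555379, 1.5074, 0.218349)–(1.20213, 1.5074, 0.378054)  len=0.6662
  (v6,v9,v10) [-++] → (0.555379, 1.5074, 0.218349)–(-0.328689, 1.5074, 0)  len=0.9106
  (v6,v10,v7) [-++] → (-0.328689, 1.5074, 0)–(1.20213, 1.5074, -0.378054)  len=1.5768
  (v8,v12,v9) [+-+] → (-2.63278, 1.5074, 0)–(-2.44816, 1.5074, 0.127759)  len=0.2245
  (v9,v12,v13) [+--] → (-2.44816, 1.5074, 0.127759)–(-1.49119, 1.5074, 0.79)  len=1.1638
  (v9,v13,v10) [+-+] → (-1.49119, 1.5074, 0.79)–(-0.35806, 1.5074, 0.00589552)  len=1.3780
  (v10,v13,v14) [+--] → (-0.35806, 1.5074, 0.00589552)–(-0.34954, 1.5074, 0)  len=0.0104
  (v10,v14,v11) [+-+] → (-0.34954, 1.5074, 0)–(-0.941996, 1.5074, -0.409977)  len=0.7205
  (v11,v14,v15) [+--] → (-0.941996, 1.5074, -0.409977)–(-1.49119, 1.5074, -0.79)  len=0.6679
  (v11,v15,v8) [+-+] → (-1.49119, 1.5074, -0.79)–(-1.7671, 1.5074, -0.599076)  len=0.3355
  (v8,v15,v12) [+--] → (-1.7671, 1.5074, -0.599076)–(-2.63278, 1.5074, 0)  len=1.0528

Chained into 2 loop(s):
  loop 1: 10 segments, perimeter = 6.5532
  loop 2: 8 segments, perimeter = 5.5532
Total perimeter = 12.106


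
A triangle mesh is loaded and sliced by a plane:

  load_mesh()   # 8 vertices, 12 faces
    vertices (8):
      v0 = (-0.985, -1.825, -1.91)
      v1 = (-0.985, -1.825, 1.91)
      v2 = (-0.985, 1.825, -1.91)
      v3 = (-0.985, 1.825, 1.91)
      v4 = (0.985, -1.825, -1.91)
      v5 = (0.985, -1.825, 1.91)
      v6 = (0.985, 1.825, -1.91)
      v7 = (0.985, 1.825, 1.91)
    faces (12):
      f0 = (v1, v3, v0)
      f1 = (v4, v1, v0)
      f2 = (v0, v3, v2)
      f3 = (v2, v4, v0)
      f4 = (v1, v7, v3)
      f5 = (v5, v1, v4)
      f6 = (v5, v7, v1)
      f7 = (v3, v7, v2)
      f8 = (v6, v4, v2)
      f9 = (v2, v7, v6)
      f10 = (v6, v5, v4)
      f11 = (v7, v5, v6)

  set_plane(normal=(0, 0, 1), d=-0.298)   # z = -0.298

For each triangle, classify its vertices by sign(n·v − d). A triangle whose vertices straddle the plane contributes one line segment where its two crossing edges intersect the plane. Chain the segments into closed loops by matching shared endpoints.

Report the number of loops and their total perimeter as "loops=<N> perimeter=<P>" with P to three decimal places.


Straddling triangles (8 of 12):
  (v1,v3,v0) [++-] → (-0.985, -0.284738, -0.298)–(-0.985, -1.825, -0.298)  len=1.5403
  (v4,v1,v0) [-+-] → (0.153681, -1.825, -0.298)–(-0.985, -1.825, -0.298)  len=1.1387
  (v0,v3,v2) [-+-] → (-0.985, -0.284738, -0.298)–(-0.985, 1.825, -0.298)  len=2.1097
  (v5,v1,v4) [++-] → (0.153681, -1.825, -0.298)–(0.985, -1.825, -0.298)  len=0.8313
  (v3,v7,v2) [++-] → (-0.153681, 1.825, -0.298)–(-0.985, 1.825, -0.298)  len=0.8313
  (v2,v7,v6) [-+-] → (-0.153681, 1.825, -0.298)–(0.985, 1.825, -0.298)  len=1.1387
  (v6,v5,v4) [-+-] → (0.985, 0.284738, -0.298)–(0.985, -1.825, -0.298)  len=2.1097
  (v7,v5,v6) [++-] → (0.985, 0.284738, -0.298)–(0.985, 1.825, -0.298)  len=1.5403

Chained into 1 loop(s):
  loop 1: 8 segments, perimeter = 11.2400
Total perimeter = 11.240

loops=1 perimeter=11.240


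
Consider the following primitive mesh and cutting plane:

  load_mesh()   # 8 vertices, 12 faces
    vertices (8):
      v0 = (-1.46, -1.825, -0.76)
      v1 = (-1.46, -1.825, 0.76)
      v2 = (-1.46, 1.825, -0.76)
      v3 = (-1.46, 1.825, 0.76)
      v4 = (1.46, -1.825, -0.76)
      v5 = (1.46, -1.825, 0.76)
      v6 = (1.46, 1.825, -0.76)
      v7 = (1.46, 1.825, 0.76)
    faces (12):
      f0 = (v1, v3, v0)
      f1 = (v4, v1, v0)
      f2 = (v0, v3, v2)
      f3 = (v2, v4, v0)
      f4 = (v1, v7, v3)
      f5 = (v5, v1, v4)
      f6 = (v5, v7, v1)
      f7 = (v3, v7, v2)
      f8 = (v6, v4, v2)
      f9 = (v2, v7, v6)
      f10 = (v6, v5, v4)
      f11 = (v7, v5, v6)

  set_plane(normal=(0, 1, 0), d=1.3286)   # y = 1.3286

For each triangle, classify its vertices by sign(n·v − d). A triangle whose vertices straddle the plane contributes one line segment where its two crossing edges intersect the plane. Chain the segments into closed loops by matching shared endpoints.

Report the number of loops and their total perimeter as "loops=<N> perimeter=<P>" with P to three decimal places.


loops=1 perimeter=8.880

Straddling triangles (8 of 12):
  (v1,v3,v0) [-+-] → (-1.46, 1.3286, 0.76)–(-1.46, 1.3286, 0.55328)  len=0.2067
  (v0,v3,v2) [-++] → (-1.46, 1.3286, 0.55328)–(-1.46, 1.3286, -0.76)  len=1.3133
  (v2,v4,v0) [+--] → (-1.06288, 1.3286, -0.76)–(-1.46, 1.3286, -0.76)  len=0.3971
  (v1,v7,v3) [-++] → (1.06288, 1.3286, 0.76)–(-1.46, 1.3286, 0.76)  len=2.5229
  (v5,v7,v1) [-+-] → (1.46, 1.3286, 0.76)–(1.06288, 1.3286, 0.76)  len=0.3971
  (v6,v4,v2) [+-+] → (1.46, 1.3286, -0.76)–(-1.06288, 1.3286, -0.76)  len=2.5229
  (v6,v5,v4) [+--] → (1.46, 1.3286, -0.55328)–(1.46, 1.3286, -0.76)  len=0.2067
  (v7,v5,v6) [+-+] → (1.46, 1.3286, 0.76)–(1.46, 1.3286, -0.55328)  len=1.3133

Chained into 1 loop(s):
  loop 1: 8 segments, perimeter = 8.8800
Total perimeter = 8.880


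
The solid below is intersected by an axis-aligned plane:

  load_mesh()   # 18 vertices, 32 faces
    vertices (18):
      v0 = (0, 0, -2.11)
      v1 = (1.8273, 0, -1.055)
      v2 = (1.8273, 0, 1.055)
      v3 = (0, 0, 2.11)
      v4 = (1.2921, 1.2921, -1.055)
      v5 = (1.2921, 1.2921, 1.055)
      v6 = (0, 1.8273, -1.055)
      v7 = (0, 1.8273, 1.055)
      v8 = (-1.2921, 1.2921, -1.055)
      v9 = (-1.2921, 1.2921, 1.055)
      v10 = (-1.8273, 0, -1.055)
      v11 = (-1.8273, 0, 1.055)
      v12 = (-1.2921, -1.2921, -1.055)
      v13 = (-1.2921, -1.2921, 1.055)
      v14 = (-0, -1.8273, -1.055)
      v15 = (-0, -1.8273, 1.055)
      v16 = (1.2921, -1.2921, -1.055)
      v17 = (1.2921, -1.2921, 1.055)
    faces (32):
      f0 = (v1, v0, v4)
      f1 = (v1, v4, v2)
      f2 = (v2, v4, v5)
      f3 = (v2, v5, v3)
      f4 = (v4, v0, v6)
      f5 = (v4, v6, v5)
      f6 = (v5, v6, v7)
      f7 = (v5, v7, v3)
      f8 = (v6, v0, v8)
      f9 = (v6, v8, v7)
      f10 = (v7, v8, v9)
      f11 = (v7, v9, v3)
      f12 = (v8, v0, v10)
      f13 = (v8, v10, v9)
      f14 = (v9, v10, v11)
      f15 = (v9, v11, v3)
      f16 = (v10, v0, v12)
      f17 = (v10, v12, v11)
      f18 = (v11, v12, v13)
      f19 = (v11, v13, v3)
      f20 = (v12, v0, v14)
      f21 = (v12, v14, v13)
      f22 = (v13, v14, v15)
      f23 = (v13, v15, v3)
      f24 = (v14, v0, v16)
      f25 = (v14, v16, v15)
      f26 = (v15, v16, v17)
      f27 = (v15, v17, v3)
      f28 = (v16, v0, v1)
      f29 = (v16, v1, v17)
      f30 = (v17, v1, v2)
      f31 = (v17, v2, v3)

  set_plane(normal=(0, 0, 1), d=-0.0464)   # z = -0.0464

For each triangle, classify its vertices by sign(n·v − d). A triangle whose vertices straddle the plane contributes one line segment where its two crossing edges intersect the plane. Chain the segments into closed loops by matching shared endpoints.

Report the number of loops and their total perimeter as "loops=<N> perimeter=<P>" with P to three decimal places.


loops=1 perimeter=11.188

Straddling triangles (16 of 32):
  (v1,v4,v2) [--+] → (1.54793, 0.674464, -0.0464)–(1.8273, 0, -0.0464)  len=0.7300
  (v2,v4,v5) [+-+] → (1.54793, 0.674464, -0.0464)–(1.2921, 1.2921, -0.0464)  len=0.6685
  (v4,v6,v5) [--+] → (0.617636, 1.57147, -0.0464)–(1.2921, 1.2921, -0.0464)  len=0.7300
  (v5,v6,v7) [+-+] → (0.617636, 1.57147, -0.0464)–(0, 1.8273, -0.0464)  len=0.6685
  (v6,v8,v7) [--+] → (-0.674464, 1.54793, -0.0464)–(0, 1.8273, -0.0464)  len=0.7300
  (v7,v8,v9) [+-+] → (-0.674464, 1.54793, -0.0464)–(-1.2921, 1.2921, -0.0464)  len=0.6685
  (v8,v10,v9) [--+] → (-1.57147, 0.617636, -0.0464)–(-1.2921, 1.2921, -0.0464)  len=0.7300
  (v9,v10,v11) [+-+] → (-1.57147, 0.617636, -0.0464)–(-1.8273, 0, -0.0464)  len=0.6685
  (v10,v12,v11) [--+] → (-1.54793, -0.674464, -0.0464)–(-1.8273, 0, -0.0464)  len=0.7300
  (v11,v12,v13) [+-+] → (-1.54793, -0.674464, -0.0464)–(-1.2921, -1.2921, -0.0464)  len=0.6685
  (v12,v14,v13) [--+] → (-0.617636, -1.57147, -0.0464)–(-1.2921, -1.2921, -0.0464)  len=0.7300
  (v13,v14,v15) [+-+] → (-0.617636, -1.57147, -0.0464)–(0, -1.8273, -0.0464)  len=0.6685
  (v14,v16,v15) [--+] → (0.674464, -1.54793, -0.0464)–(0, -1.8273, -0.0464)  len=0.7300
  (v15,v16,v17) [+-+] → (0.674464, -1.54793, -0.0464)–(1.2921, -1.2921, -0.0464)  len=0.6685
  (v16,v1,v17) [--+] → (1.57147, -0.617636, -0.0464)–(1.2921, -1.2921, -0.0464)  len=0.7300
  (v17,v1,v2) [+-+] → (1.57147, -0.617636, -0.0464)–(1.8273, 0, -0.0464)  len=0.6685

Chained into 1 loop(s):
  loop 1: 16 segments, perimeter = 11.1885
Total perimeter = 11.188


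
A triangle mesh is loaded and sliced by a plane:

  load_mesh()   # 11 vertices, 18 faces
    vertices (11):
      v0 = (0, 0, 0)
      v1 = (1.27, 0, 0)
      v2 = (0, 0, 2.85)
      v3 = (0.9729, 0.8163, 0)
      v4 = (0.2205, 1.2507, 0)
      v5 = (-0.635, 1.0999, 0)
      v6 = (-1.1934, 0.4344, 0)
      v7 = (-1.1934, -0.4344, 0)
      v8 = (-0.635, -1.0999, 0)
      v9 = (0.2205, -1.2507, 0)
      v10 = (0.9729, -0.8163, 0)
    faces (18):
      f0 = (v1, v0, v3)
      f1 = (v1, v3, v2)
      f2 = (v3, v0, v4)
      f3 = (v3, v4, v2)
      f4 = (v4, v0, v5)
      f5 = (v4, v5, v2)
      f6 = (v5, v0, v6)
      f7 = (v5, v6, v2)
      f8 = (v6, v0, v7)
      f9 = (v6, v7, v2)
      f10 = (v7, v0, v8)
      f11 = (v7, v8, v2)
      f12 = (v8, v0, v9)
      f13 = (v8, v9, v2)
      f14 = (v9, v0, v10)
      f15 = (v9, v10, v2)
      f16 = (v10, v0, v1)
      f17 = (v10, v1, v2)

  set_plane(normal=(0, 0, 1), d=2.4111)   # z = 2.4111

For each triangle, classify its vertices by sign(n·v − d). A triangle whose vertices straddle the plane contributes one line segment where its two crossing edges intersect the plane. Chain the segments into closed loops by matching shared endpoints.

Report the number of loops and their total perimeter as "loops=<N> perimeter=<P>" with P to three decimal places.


Straddling triangles (9 of 18):
  (v1,v3,v2) [--+] → (0.149827, 0.12571, 2.4111)–(0.19558, 0, 2.4111)  len=0.1338
  (v3,v4,v2) [--+] → (0.033957, 0.192608, 2.4111)–(0.149827, 0.12571, 2.4111)  len=0.1338
  (v4,v5,v2) [--+] → (-0.09779, 0.169385, 2.4111)–(0.033957, 0.192608, 2.4111)  len=0.1338
  (v5,v6,v2) [--+] → (-0.183784, 0.0668976, 2.4111)–(-0.09779, 0.169385, 2.4111)  len=0.1338
  (v6,v7,v2) [--+] → (-0.183784, -0.0668976, 2.4111)–(-0.183784, 0.0668976, 2.4111)  len=0.1338
  (v7,v8,v2) [--+] → (-0.09779, -0.169385, 2.4111)–(-0.183784, -0.0668976, 2.4111)  len=0.1338
  (v8,v9,v2) [--+] → (0.033957, -0.192608, 2.4111)–(-0.09779, -0.169385, 2.4111)  len=0.1338
  (v9,v10,v2) [--+] → (0.149827, -0.12571, 2.4111)–(0.033957, -0.192608, 2.4111)  len=0.1338
  (v10,v1,v2) [--+] → (0.19558, 0, 2.4111)–(0.149827, -0.12571, 2.4111)  len=0.1338

Chained into 1 loop(s):
  loop 1: 9 segments, perimeter = 1.2041
Total perimeter = 1.204

loops=1 perimeter=1.204


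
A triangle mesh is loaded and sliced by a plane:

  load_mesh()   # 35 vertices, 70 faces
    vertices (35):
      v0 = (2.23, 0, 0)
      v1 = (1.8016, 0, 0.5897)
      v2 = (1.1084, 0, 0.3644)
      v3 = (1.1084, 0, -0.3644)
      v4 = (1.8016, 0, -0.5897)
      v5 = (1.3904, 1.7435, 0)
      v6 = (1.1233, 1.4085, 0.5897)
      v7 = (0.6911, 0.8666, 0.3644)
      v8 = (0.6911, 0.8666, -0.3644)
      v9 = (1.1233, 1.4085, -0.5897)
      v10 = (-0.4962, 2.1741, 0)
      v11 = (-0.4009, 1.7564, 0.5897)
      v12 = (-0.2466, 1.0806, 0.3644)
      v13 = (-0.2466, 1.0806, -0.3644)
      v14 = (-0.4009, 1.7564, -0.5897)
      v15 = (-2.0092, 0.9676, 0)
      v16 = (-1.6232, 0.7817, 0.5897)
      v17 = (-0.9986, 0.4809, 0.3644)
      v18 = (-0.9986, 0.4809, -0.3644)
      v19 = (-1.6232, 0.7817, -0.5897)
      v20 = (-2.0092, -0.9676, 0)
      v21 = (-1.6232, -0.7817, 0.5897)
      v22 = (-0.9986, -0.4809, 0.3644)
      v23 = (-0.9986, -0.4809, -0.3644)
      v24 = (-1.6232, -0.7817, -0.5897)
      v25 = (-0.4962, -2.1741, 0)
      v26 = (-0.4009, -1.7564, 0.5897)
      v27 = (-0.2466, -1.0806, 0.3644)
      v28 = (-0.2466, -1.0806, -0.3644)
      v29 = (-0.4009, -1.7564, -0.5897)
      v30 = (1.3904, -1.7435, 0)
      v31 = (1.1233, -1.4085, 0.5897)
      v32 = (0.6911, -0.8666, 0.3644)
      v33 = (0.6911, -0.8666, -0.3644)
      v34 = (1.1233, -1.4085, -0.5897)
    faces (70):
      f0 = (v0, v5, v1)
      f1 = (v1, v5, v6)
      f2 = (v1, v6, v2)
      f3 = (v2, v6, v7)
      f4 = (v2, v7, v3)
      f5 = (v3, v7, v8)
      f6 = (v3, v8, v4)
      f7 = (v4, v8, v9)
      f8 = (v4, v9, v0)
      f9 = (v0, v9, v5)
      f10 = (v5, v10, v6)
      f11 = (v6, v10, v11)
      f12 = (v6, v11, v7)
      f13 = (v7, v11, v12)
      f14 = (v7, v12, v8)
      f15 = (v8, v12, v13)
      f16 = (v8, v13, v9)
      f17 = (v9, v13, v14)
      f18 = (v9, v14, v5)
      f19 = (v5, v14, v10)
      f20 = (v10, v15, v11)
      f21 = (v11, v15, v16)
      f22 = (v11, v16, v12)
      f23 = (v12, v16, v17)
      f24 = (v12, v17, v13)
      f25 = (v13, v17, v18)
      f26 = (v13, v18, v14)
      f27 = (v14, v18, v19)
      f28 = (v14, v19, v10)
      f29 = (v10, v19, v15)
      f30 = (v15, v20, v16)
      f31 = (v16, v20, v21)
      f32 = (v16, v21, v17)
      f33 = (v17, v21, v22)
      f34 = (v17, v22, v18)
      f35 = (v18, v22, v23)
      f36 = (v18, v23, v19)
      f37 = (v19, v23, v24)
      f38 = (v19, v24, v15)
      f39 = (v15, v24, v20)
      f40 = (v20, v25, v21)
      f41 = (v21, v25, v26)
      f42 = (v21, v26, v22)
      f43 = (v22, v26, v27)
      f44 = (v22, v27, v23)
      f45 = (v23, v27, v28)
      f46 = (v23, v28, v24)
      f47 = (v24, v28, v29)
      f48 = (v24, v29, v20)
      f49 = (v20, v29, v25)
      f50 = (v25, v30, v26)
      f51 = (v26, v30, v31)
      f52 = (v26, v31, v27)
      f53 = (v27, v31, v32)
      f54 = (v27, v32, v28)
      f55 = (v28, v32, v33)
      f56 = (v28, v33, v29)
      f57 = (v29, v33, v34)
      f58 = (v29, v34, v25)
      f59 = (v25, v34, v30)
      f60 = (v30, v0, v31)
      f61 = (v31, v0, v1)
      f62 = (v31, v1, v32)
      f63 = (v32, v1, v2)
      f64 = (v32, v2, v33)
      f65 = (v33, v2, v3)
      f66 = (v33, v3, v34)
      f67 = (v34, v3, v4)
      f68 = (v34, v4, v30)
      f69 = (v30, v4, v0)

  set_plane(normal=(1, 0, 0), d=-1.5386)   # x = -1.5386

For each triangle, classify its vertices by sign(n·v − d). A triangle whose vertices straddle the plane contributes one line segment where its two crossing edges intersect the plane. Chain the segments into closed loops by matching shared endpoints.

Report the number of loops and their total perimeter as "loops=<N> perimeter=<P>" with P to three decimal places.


loops=1 perimeter=6.490

Straddling triangles (18 of 70):
  (v10,v15,v11) [+-+] → (-1.5386, 1.34287, 0)–(-1.5386, 1.19841, 0.17255)  len=0.2250
  (v11,v15,v16) [+--] → (-1.5386, 1.19841, 0.17255)–(-1.5386, 0.849163, 0.5897)  len=0.5440
  (v11,v16,v12) [+-+] → (-1.5386, 0.849163, 0.5897)–(-1.5386, 0.800069, 0.575854)  len=0.0510
  (v12,v16,v17) [+-+] → (-1.5386, 0.800069, 0.575854)–(-1.5386, 0.740958, 0.559184)  len=0.0614
  (v14,v18,v19) [++-] → (-1.5386, 0.740958, -0.559184)–(-1.5386, 0.849163, -0.5897)  len=0.1124
  (v14,v19,v10) [+-+] → (-1.5386, 0.849163, -0.5897)–(-1.5386, 0.886223, -0.545433)  len=0.0577
  (v10,v19,v15) [+--] → (-1.5386, 0.886223, -0.545433)–(-1.5386, 1.34287, 0)  len=0.7114
  (v16,v21,v17) [--+] → (-1.5386, -0.610685, 0.559184)–(-1.5386, 0.740958, 0.559184)  len=1.3516
  (v17,v21,v22) [+-+] → (-1.5386, -0.610685, 0.559184)–(-1.5386, -0.740958, 0.559184)  len=0.1303
  (v18,v23,v19) [++-] → (-1.5386, 0.610685, -0.559184)–(-1.5386, 0.740958, -0.559184)  len=0.1303
  (v19,v23,v24) [-+-] → (-1.5386, 0.610685, -0.559184)–(-1.5386, -0.740958, -0.559184)  len=1.3516
  (v20,v25,v21) [-+-] → (-1.5386, -1.34287, 0)–(-1.5386, -0.886223, 0.545433)  len=0.7114
  (v21,v25,v26) [-++] → (-1.5386, -0.886223, 0.545433)–(-1.5386, -0.849163, 0.5897)  len=0.0577
  (v21,v26,v22) [-++] → (-1.5386, -0.849163, 0.5897)–(-1.5386, -0.740958, 0.559184)  len=0.1124
  (v23,v28,v24) [++-] → (-1.5386, -0.800069, -0.575854)–(-1.5386, -0.740958, -0.559184)  len=0.0614
  (v24,v28,v29) [-++] → (-1.5386, -0.800069, -0.575854)–(-1.5386, -0.849163, -0.5897)  len=0.0510
  (v24,v29,v20) [-+-] → (-1.5386, -0.849163, -0.5897)–(-1.5386, -1.19841, -0.17255)  len=0.5440
  (v20,v29,v25) [-++] → (-1.5386, -1.19841, -0.17255)–(-1.5386, -1.34287, 0)  len=0.2250

Chained into 1 loop(s):
  loop 1: 18 segments, perimeter = 6.4899
Total perimeter = 6.490


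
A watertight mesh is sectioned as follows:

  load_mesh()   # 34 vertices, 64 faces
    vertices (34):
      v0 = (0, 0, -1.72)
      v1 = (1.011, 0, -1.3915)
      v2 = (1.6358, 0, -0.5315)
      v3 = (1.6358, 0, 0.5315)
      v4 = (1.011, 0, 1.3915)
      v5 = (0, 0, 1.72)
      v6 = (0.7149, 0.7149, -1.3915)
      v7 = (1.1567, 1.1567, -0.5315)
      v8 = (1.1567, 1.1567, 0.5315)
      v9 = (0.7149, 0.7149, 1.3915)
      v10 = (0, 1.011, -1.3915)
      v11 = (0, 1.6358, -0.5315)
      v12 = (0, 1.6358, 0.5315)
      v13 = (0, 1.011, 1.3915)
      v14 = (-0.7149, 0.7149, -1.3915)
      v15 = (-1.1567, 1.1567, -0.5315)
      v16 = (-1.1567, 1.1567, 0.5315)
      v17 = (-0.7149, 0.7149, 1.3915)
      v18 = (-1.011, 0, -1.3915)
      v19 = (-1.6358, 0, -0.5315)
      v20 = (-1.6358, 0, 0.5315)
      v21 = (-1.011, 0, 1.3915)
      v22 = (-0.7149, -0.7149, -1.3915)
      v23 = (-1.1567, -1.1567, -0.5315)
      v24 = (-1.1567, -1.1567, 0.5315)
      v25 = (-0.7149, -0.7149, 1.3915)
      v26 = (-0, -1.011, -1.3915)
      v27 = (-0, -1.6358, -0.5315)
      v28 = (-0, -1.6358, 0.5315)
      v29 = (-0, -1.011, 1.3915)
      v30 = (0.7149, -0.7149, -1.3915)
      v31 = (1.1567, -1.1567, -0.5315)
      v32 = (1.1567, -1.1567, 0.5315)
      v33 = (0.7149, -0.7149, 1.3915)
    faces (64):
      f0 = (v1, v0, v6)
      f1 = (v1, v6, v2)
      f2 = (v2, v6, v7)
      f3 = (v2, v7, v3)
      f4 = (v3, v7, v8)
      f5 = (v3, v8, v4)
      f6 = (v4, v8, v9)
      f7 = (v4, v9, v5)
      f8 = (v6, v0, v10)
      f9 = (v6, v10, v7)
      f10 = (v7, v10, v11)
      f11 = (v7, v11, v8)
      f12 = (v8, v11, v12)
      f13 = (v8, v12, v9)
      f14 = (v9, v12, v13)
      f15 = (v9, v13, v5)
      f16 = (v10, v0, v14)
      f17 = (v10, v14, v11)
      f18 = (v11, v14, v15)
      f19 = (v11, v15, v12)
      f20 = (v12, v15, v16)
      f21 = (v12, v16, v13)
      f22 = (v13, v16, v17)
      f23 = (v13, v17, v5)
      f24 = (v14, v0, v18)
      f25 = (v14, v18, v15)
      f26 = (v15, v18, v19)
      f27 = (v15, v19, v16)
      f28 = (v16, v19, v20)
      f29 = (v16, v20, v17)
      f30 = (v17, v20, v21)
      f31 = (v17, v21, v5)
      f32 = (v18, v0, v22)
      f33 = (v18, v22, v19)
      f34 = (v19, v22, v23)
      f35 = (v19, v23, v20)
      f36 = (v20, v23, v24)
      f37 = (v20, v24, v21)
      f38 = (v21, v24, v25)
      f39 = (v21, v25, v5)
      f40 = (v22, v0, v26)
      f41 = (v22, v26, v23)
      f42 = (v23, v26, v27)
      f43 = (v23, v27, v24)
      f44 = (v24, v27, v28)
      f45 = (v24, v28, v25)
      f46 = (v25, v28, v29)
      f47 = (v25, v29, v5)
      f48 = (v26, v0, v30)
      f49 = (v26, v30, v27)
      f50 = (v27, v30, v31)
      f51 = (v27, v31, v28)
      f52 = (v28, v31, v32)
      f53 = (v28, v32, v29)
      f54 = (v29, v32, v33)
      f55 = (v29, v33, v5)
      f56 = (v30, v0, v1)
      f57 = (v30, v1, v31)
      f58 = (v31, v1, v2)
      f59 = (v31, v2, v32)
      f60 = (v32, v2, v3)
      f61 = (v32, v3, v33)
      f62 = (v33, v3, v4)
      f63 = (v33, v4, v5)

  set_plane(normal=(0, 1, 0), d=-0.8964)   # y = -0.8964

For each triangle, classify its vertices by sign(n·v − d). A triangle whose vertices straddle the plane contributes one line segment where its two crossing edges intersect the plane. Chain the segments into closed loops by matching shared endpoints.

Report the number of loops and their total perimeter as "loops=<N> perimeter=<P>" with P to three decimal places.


Straddling triangles (20 of 64):
  (v19,v22,v23) [++-] → (-0.8964, -0.8964, -1.0382)–(-1.26452, -0.8964, -0.5315)  len=0.6263
  (v19,v23,v20) [+-+] → (-1.26452, -0.8964, -0.5315)–(-1.26452, -0.8964, -0.292286)  len=0.2392
  (v20,v23,v24) [+--] → (-1.26452, -0.8964, -0.292286)–(-1.26452, -0.8964, 0.5315)  len=0.8238
  (v20,v24,v21) [+-+] → (-1.26452, -0.8964, 0.5315)–(-1.12391, -0.8964, 0.725032)  len=0.2392
  (v21,v24,v25) [+-+] → (-1.12391, -0.8964, 0.725032)–(-0.8964, -0.8964, 1.0382)  len=0.3871
  (v22,v0,v26) [++-] → (0, -0.8964, -1.42874)–(-0.276689, -0.8964, -1.3915)  len=0.2792
  (v22,v26,v23) [+--] → (-0.276689, -0.8964, -1.3915)–(-0.8964, -0.8964, -1.0382)  len=0.7133
  (v24,v28,v25) [--+] → (-0.574, -0.8964, 1.222)–(-0.8964, -0.8964, 1.0382)  len=0.3711
  (v25,v28,v29) [+--] → (-0.574, -0.8964, 1.222)–(-0.276689, -0.8964, 1.3915)  len=0.3422
  (v25,v29,v5) [+-+] → (-0.276689, -0.8964, 1.3915)–(0, -0.8964, 1.42874)  len=0.2792
  (v26,v0,v30) [-++] → (0, -0.8964, -1.42874)–(0.276689, -0.8964, -1.3915)  len=0.2792
  (v26,v30,v27) [-+-] → (0.276689, -0.8964, -1.3915)–(0.574, -0.8964, -1.222)  len=0.3422
  (v27,v30,v31) [-+-] → (0.574, -0.8964, -1.222)–(0.8964, -0.8964, -1.0382)  len=0.3711
  (v29,v32,v33) [--+] → (0.8964, -0.8964, 1.0382)–(0.276689, -0.8964, 1.3915)  len=0.7133
  (v29,v33,v5) [-++] → (0.276689, -0.8964, 1.3915)–(0, -0.8964, 1.42874)  len=0.2792
  (v30,v1,v31) [++-] → (1.12391, -0.8964, -0.725032)–(0.8964, -0.8964, -1.0382)  len=0.3871
  (v31,v1,v2) [-++] → (1.12391, -0.8964, -0.725032)–(1.26452, -0.8964, -0.5315)  len=0.2392
  (v31,v2,v32) [-+-] → (1.26452, -0.8964, -0.5315)–(1.26452, -0.8964, 0.292286)  len=0.8238
  (v32,v2,v3) [-++] → (1.26452, -0.8964, 0.292286)–(1.26452, -0.8964, 0.5315)  len=0.2392
  (v32,v3,v33) [-++] → (1.26452, -0.8964, 0.5315)–(0.8964, -0.8964, 1.0382)  len=0.6263

Chained into 1 loop(s):
  loop 1: 20 segments, perimeter = 8.6013
Total perimeter = 8.601

loops=1 perimeter=8.601
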